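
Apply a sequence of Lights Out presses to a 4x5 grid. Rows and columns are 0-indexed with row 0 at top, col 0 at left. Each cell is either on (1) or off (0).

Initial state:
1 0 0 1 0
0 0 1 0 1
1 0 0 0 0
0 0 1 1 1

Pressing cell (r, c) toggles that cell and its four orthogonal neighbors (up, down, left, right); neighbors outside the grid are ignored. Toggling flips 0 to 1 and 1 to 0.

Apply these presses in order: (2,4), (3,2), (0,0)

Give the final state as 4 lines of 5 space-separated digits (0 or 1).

Answer: 0 1 0 1 0
1 0 1 0 0
1 0 1 1 1
0 1 0 0 0

Derivation:
After press 1 at (2,4):
1 0 0 1 0
0 0 1 0 0
1 0 0 1 1
0 0 1 1 0

After press 2 at (3,2):
1 0 0 1 0
0 0 1 0 0
1 0 1 1 1
0 1 0 0 0

After press 3 at (0,0):
0 1 0 1 0
1 0 1 0 0
1 0 1 1 1
0 1 0 0 0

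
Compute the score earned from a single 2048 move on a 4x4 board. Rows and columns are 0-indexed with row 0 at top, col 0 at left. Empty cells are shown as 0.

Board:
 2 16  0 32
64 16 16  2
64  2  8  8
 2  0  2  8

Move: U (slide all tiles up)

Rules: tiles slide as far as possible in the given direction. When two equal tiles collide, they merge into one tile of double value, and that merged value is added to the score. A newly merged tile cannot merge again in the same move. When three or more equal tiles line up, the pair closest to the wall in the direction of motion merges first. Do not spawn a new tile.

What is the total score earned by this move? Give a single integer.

Slide up:
col 0: [2, 64, 64, 2] -> [2, 128, 2, 0]  score +128 (running 128)
col 1: [16, 16, 2, 0] -> [32, 2, 0, 0]  score +32 (running 160)
col 2: [0, 16, 8, 2] -> [16, 8, 2, 0]  score +0 (running 160)
col 3: [32, 2, 8, 8] -> [32, 2, 16, 0]  score +16 (running 176)
Board after move:
  2  32  16  32
128   2   8   2
  2   0   2  16
  0   0   0   0

Answer: 176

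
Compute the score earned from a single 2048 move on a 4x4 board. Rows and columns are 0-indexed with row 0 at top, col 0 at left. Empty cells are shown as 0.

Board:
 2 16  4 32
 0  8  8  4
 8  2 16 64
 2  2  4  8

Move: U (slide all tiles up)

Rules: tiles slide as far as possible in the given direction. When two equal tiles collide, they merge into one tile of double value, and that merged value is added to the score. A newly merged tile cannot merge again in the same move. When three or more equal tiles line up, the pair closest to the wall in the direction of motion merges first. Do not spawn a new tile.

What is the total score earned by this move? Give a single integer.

Slide up:
col 0: [2, 0, 8, 2] -> [2, 8, 2, 0]  score +0 (running 0)
col 1: [16, 8, 2, 2] -> [16, 8, 4, 0]  score +4 (running 4)
col 2: [4, 8, 16, 4] -> [4, 8, 16, 4]  score +0 (running 4)
col 3: [32, 4, 64, 8] -> [32, 4, 64, 8]  score +0 (running 4)
Board after move:
 2 16  4 32
 8  8  8  4
 2  4 16 64
 0  0  4  8

Answer: 4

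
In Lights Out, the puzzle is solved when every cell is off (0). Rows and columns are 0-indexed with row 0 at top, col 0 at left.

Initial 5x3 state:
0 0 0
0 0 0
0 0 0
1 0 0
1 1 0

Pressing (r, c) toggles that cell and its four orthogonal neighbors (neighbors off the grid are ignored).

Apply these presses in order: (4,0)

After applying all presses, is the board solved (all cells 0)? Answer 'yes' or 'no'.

After press 1 at (4,0):
0 0 0
0 0 0
0 0 0
0 0 0
0 0 0

Lights still on: 0

Answer: yes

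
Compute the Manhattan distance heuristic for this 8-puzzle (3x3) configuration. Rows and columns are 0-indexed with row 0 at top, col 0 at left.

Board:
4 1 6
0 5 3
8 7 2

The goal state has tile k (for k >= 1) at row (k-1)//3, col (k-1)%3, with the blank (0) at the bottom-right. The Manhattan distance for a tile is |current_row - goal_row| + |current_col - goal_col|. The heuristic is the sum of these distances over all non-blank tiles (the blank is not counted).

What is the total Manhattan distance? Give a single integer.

Tile 4: (0,0)->(1,0) = 1
Tile 1: (0,1)->(0,0) = 1
Tile 6: (0,2)->(1,2) = 1
Tile 5: (1,1)->(1,1) = 0
Tile 3: (1,2)->(0,2) = 1
Tile 8: (2,0)->(2,1) = 1
Tile 7: (2,1)->(2,0) = 1
Tile 2: (2,2)->(0,1) = 3
Sum: 1 + 1 + 1 + 0 + 1 + 1 + 1 + 3 = 9

Answer: 9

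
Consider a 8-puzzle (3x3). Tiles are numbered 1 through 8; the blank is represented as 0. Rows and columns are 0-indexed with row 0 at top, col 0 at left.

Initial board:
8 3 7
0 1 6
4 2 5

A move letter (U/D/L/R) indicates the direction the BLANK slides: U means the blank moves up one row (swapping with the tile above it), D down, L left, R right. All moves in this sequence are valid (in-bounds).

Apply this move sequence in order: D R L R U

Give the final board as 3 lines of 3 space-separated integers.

After move 1 (D):
8 3 7
4 1 6
0 2 5

After move 2 (R):
8 3 7
4 1 6
2 0 5

After move 3 (L):
8 3 7
4 1 6
0 2 5

After move 4 (R):
8 3 7
4 1 6
2 0 5

After move 5 (U):
8 3 7
4 0 6
2 1 5

Answer: 8 3 7
4 0 6
2 1 5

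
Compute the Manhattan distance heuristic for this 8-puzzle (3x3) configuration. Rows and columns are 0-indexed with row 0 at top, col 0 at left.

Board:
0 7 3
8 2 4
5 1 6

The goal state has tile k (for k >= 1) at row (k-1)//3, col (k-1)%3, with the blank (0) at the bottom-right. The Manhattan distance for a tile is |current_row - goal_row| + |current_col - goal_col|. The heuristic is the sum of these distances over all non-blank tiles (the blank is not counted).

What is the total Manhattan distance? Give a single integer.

Tile 7: (0,1)->(2,0) = 3
Tile 3: (0,2)->(0,2) = 0
Tile 8: (1,0)->(2,1) = 2
Tile 2: (1,1)->(0,1) = 1
Tile 4: (1,2)->(1,0) = 2
Tile 5: (2,0)->(1,1) = 2
Tile 1: (2,1)->(0,0) = 3
Tile 6: (2,2)->(1,2) = 1
Sum: 3 + 0 + 2 + 1 + 2 + 2 + 3 + 1 = 14

Answer: 14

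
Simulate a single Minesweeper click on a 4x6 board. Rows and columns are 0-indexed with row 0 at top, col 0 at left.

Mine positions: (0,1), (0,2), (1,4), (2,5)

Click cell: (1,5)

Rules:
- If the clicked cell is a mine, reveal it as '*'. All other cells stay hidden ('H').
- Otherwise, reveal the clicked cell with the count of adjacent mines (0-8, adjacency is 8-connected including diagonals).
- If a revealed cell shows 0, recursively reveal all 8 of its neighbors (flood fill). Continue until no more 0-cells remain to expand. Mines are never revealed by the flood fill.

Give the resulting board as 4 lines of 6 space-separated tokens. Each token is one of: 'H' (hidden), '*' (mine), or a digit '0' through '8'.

H H H H H H
H H H H H 2
H H H H H H
H H H H H H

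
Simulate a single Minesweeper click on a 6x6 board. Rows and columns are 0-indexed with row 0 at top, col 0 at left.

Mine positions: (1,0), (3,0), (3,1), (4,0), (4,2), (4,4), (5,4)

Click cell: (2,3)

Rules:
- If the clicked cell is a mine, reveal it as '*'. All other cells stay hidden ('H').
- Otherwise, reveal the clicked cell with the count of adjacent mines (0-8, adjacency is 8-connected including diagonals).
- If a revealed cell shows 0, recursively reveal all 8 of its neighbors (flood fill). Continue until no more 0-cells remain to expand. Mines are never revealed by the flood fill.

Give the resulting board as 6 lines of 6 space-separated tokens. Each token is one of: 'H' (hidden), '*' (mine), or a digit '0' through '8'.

H 1 0 0 0 0
H 1 0 0 0 0
H 3 1 0 0 0
H H 2 2 1 1
H H H H H H
H H H H H H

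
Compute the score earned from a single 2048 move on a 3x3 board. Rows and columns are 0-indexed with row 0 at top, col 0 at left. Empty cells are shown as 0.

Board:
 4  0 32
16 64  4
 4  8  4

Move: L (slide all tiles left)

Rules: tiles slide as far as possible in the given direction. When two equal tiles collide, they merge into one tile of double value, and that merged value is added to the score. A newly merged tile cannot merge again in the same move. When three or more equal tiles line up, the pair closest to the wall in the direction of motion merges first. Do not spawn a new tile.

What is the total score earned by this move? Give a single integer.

Answer: 0

Derivation:
Slide left:
row 0: [4, 0, 32] -> [4, 32, 0]  score +0 (running 0)
row 1: [16, 64, 4] -> [16, 64, 4]  score +0 (running 0)
row 2: [4, 8, 4] -> [4, 8, 4]  score +0 (running 0)
Board after move:
 4 32  0
16 64  4
 4  8  4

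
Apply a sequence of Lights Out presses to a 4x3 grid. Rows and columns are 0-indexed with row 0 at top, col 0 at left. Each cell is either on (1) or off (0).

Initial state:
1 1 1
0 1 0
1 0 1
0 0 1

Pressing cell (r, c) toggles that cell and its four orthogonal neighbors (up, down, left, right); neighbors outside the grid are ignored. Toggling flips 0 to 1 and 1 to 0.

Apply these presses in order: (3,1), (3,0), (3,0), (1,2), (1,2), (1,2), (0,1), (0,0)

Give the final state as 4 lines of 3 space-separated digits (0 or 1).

Answer: 1 1 1
1 1 1
1 1 0
1 1 0

Derivation:
After press 1 at (3,1):
1 1 1
0 1 0
1 1 1
1 1 0

After press 2 at (3,0):
1 1 1
0 1 0
0 1 1
0 0 0

After press 3 at (3,0):
1 1 1
0 1 0
1 1 1
1 1 0

After press 4 at (1,2):
1 1 0
0 0 1
1 1 0
1 1 0

After press 5 at (1,2):
1 1 1
0 1 0
1 1 1
1 1 0

After press 6 at (1,2):
1 1 0
0 0 1
1 1 0
1 1 0

After press 7 at (0,1):
0 0 1
0 1 1
1 1 0
1 1 0

After press 8 at (0,0):
1 1 1
1 1 1
1 1 0
1 1 0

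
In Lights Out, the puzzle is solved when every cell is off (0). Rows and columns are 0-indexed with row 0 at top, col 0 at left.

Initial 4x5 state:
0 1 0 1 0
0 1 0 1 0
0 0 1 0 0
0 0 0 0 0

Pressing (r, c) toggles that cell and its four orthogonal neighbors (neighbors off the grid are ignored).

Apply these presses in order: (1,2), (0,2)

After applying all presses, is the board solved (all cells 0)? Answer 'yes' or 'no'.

Answer: yes

Derivation:
After press 1 at (1,2):
0 1 1 1 0
0 0 1 0 0
0 0 0 0 0
0 0 0 0 0

After press 2 at (0,2):
0 0 0 0 0
0 0 0 0 0
0 0 0 0 0
0 0 0 0 0

Lights still on: 0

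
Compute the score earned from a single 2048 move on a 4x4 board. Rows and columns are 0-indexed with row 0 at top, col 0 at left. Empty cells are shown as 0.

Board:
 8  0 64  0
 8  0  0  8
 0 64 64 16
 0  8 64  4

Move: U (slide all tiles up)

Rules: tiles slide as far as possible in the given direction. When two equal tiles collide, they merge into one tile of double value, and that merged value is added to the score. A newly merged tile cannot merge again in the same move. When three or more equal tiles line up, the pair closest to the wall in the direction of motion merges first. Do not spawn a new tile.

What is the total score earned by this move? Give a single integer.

Answer: 144

Derivation:
Slide up:
col 0: [8, 8, 0, 0] -> [16, 0, 0, 0]  score +16 (running 16)
col 1: [0, 0, 64, 8] -> [64, 8, 0, 0]  score +0 (running 16)
col 2: [64, 0, 64, 64] -> [128, 64, 0, 0]  score +128 (running 144)
col 3: [0, 8, 16, 4] -> [8, 16, 4, 0]  score +0 (running 144)
Board after move:
 16  64 128   8
  0   8  64  16
  0   0   0   4
  0   0   0   0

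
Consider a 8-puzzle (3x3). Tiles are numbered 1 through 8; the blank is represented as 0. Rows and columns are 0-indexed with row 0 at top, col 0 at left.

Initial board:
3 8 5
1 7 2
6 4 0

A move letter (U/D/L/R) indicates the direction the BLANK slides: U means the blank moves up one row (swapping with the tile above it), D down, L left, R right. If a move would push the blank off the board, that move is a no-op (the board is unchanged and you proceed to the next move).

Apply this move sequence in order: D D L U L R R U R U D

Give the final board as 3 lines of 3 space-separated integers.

After move 1 (D):
3 8 5
1 7 2
6 4 0

After move 2 (D):
3 8 5
1 7 2
6 4 0

After move 3 (L):
3 8 5
1 7 2
6 0 4

After move 4 (U):
3 8 5
1 0 2
6 7 4

After move 5 (L):
3 8 5
0 1 2
6 7 4

After move 6 (R):
3 8 5
1 0 2
6 7 4

After move 7 (R):
3 8 5
1 2 0
6 7 4

After move 8 (U):
3 8 0
1 2 5
6 7 4

After move 9 (R):
3 8 0
1 2 5
6 7 4

After move 10 (U):
3 8 0
1 2 5
6 7 4

After move 11 (D):
3 8 5
1 2 0
6 7 4

Answer: 3 8 5
1 2 0
6 7 4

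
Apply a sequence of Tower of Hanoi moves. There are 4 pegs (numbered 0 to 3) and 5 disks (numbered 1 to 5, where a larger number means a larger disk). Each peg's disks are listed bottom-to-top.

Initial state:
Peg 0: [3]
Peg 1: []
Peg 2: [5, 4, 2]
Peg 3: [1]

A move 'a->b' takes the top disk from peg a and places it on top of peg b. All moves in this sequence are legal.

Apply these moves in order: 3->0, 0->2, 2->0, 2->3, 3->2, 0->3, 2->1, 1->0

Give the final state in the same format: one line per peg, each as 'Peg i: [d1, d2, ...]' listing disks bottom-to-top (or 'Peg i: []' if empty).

After move 1 (3->0):
Peg 0: [3, 1]
Peg 1: []
Peg 2: [5, 4, 2]
Peg 3: []

After move 2 (0->2):
Peg 0: [3]
Peg 1: []
Peg 2: [5, 4, 2, 1]
Peg 3: []

After move 3 (2->0):
Peg 0: [3, 1]
Peg 1: []
Peg 2: [5, 4, 2]
Peg 3: []

After move 4 (2->3):
Peg 0: [3, 1]
Peg 1: []
Peg 2: [5, 4]
Peg 3: [2]

After move 5 (3->2):
Peg 0: [3, 1]
Peg 1: []
Peg 2: [5, 4, 2]
Peg 3: []

After move 6 (0->3):
Peg 0: [3]
Peg 1: []
Peg 2: [5, 4, 2]
Peg 3: [1]

After move 7 (2->1):
Peg 0: [3]
Peg 1: [2]
Peg 2: [5, 4]
Peg 3: [1]

After move 8 (1->0):
Peg 0: [3, 2]
Peg 1: []
Peg 2: [5, 4]
Peg 3: [1]

Answer: Peg 0: [3, 2]
Peg 1: []
Peg 2: [5, 4]
Peg 3: [1]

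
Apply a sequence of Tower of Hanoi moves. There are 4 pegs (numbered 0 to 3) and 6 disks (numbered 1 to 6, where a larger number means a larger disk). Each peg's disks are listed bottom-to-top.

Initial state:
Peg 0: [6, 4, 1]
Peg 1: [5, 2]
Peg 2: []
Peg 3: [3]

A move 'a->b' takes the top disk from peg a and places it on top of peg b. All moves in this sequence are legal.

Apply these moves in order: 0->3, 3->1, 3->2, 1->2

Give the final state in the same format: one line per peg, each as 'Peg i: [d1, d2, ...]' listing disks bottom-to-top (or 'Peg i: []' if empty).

After move 1 (0->3):
Peg 0: [6, 4]
Peg 1: [5, 2]
Peg 2: []
Peg 3: [3, 1]

After move 2 (3->1):
Peg 0: [6, 4]
Peg 1: [5, 2, 1]
Peg 2: []
Peg 3: [3]

After move 3 (3->2):
Peg 0: [6, 4]
Peg 1: [5, 2, 1]
Peg 2: [3]
Peg 3: []

After move 4 (1->2):
Peg 0: [6, 4]
Peg 1: [5, 2]
Peg 2: [3, 1]
Peg 3: []

Answer: Peg 0: [6, 4]
Peg 1: [5, 2]
Peg 2: [3, 1]
Peg 3: []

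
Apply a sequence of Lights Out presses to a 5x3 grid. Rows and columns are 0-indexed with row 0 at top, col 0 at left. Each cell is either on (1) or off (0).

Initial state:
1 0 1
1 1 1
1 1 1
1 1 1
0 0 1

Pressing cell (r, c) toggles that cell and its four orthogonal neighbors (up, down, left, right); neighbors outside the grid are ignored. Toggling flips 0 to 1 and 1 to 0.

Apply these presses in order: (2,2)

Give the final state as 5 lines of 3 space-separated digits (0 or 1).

Answer: 1 0 1
1 1 0
1 0 0
1 1 0
0 0 1

Derivation:
After press 1 at (2,2):
1 0 1
1 1 0
1 0 0
1 1 0
0 0 1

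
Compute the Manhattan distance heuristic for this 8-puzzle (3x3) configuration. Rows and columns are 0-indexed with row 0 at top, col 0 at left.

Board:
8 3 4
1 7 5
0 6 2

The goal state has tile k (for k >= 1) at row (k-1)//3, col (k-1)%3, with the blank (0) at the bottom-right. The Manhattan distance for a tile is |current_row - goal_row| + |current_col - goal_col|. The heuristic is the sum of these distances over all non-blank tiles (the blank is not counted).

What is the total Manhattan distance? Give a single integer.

Tile 8: at (0,0), goal (2,1), distance |0-2|+|0-1| = 3
Tile 3: at (0,1), goal (0,2), distance |0-0|+|1-2| = 1
Tile 4: at (0,2), goal (1,0), distance |0-1|+|2-0| = 3
Tile 1: at (1,0), goal (0,0), distance |1-0|+|0-0| = 1
Tile 7: at (1,1), goal (2,0), distance |1-2|+|1-0| = 2
Tile 5: at (1,2), goal (1,1), distance |1-1|+|2-1| = 1
Tile 6: at (2,1), goal (1,2), distance |2-1|+|1-2| = 2
Tile 2: at (2,2), goal (0,1), distance |2-0|+|2-1| = 3
Sum: 3 + 1 + 3 + 1 + 2 + 1 + 2 + 3 = 16

Answer: 16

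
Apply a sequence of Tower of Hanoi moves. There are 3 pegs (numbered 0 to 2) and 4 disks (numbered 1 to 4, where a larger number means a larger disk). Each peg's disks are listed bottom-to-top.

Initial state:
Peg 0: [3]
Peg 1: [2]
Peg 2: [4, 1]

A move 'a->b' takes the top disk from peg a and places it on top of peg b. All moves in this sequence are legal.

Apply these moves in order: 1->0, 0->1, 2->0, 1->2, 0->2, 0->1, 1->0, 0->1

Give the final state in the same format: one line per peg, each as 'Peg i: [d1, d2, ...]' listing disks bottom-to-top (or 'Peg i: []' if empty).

After move 1 (1->0):
Peg 0: [3, 2]
Peg 1: []
Peg 2: [4, 1]

After move 2 (0->1):
Peg 0: [3]
Peg 1: [2]
Peg 2: [4, 1]

After move 3 (2->0):
Peg 0: [3, 1]
Peg 1: [2]
Peg 2: [4]

After move 4 (1->2):
Peg 0: [3, 1]
Peg 1: []
Peg 2: [4, 2]

After move 5 (0->2):
Peg 0: [3]
Peg 1: []
Peg 2: [4, 2, 1]

After move 6 (0->1):
Peg 0: []
Peg 1: [3]
Peg 2: [4, 2, 1]

After move 7 (1->0):
Peg 0: [3]
Peg 1: []
Peg 2: [4, 2, 1]

After move 8 (0->1):
Peg 0: []
Peg 1: [3]
Peg 2: [4, 2, 1]

Answer: Peg 0: []
Peg 1: [3]
Peg 2: [4, 2, 1]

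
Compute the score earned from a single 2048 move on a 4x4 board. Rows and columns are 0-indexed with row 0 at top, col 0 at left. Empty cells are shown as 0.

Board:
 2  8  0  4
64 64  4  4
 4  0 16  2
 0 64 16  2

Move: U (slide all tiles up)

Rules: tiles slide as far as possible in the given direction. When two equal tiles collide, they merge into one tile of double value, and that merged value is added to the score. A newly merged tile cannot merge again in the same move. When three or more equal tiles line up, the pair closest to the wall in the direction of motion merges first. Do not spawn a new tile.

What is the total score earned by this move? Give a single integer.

Answer: 172

Derivation:
Slide up:
col 0: [2, 64, 4, 0] -> [2, 64, 4, 0]  score +0 (running 0)
col 1: [8, 64, 0, 64] -> [8, 128, 0, 0]  score +128 (running 128)
col 2: [0, 4, 16, 16] -> [4, 32, 0, 0]  score +32 (running 160)
col 3: [4, 4, 2, 2] -> [8, 4, 0, 0]  score +12 (running 172)
Board after move:
  2   8   4   8
 64 128  32   4
  4   0   0   0
  0   0   0   0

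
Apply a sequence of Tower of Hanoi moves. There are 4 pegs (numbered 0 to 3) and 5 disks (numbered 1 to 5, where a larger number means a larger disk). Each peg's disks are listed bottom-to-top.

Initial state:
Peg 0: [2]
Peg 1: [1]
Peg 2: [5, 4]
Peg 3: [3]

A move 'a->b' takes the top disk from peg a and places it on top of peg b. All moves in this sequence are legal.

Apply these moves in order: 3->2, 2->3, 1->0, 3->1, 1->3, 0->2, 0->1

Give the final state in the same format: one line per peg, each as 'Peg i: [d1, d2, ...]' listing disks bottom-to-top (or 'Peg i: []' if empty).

After move 1 (3->2):
Peg 0: [2]
Peg 1: [1]
Peg 2: [5, 4, 3]
Peg 3: []

After move 2 (2->3):
Peg 0: [2]
Peg 1: [1]
Peg 2: [5, 4]
Peg 3: [3]

After move 3 (1->0):
Peg 0: [2, 1]
Peg 1: []
Peg 2: [5, 4]
Peg 3: [3]

After move 4 (3->1):
Peg 0: [2, 1]
Peg 1: [3]
Peg 2: [5, 4]
Peg 3: []

After move 5 (1->3):
Peg 0: [2, 1]
Peg 1: []
Peg 2: [5, 4]
Peg 3: [3]

After move 6 (0->2):
Peg 0: [2]
Peg 1: []
Peg 2: [5, 4, 1]
Peg 3: [3]

After move 7 (0->1):
Peg 0: []
Peg 1: [2]
Peg 2: [5, 4, 1]
Peg 3: [3]

Answer: Peg 0: []
Peg 1: [2]
Peg 2: [5, 4, 1]
Peg 3: [3]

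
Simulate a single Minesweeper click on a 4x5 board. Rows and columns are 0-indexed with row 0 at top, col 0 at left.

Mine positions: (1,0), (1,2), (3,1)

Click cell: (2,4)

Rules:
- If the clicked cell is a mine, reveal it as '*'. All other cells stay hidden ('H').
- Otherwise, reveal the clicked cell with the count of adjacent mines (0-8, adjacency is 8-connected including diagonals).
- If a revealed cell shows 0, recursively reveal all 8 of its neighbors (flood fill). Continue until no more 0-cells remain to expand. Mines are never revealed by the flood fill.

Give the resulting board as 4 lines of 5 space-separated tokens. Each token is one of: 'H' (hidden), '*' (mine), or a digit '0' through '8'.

H H H 1 0
H H H 1 0
H H 2 1 0
H H 1 0 0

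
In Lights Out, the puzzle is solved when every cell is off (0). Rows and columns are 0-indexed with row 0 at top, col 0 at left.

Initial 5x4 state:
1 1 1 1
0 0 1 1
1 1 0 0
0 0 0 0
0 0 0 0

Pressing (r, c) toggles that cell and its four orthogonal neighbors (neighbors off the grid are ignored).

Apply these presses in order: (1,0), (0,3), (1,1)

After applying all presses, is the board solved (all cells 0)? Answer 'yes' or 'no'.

After press 1 at (1,0):
0 1 1 1
1 1 1 1
0 1 0 0
0 0 0 0
0 0 0 0

After press 2 at (0,3):
0 1 0 0
1 1 1 0
0 1 0 0
0 0 0 0
0 0 0 0

After press 3 at (1,1):
0 0 0 0
0 0 0 0
0 0 0 0
0 0 0 0
0 0 0 0

Lights still on: 0

Answer: yes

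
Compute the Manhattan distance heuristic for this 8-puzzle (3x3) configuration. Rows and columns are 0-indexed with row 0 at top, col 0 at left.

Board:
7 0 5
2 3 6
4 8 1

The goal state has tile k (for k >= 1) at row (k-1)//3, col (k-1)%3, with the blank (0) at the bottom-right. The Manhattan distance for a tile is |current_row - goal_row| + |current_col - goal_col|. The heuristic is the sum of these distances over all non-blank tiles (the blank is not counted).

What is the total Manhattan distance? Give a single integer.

Tile 7: at (0,0), goal (2,0), distance |0-2|+|0-0| = 2
Tile 5: at (0,2), goal (1,1), distance |0-1|+|2-1| = 2
Tile 2: at (1,0), goal (0,1), distance |1-0|+|0-1| = 2
Tile 3: at (1,1), goal (0,2), distance |1-0|+|1-2| = 2
Tile 6: at (1,2), goal (1,2), distance |1-1|+|2-2| = 0
Tile 4: at (2,0), goal (1,0), distance |2-1|+|0-0| = 1
Tile 8: at (2,1), goal (2,1), distance |2-2|+|1-1| = 0
Tile 1: at (2,2), goal (0,0), distance |2-0|+|2-0| = 4
Sum: 2 + 2 + 2 + 2 + 0 + 1 + 0 + 4 = 13

Answer: 13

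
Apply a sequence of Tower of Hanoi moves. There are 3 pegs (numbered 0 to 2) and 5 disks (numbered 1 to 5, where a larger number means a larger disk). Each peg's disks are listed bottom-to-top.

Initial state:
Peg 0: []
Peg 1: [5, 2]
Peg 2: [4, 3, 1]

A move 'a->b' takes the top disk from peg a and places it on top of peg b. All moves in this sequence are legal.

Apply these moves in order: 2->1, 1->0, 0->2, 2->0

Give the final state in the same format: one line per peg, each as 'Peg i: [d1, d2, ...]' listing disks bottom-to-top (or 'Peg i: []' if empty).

After move 1 (2->1):
Peg 0: []
Peg 1: [5, 2, 1]
Peg 2: [4, 3]

After move 2 (1->0):
Peg 0: [1]
Peg 1: [5, 2]
Peg 2: [4, 3]

After move 3 (0->2):
Peg 0: []
Peg 1: [5, 2]
Peg 2: [4, 3, 1]

After move 4 (2->0):
Peg 0: [1]
Peg 1: [5, 2]
Peg 2: [4, 3]

Answer: Peg 0: [1]
Peg 1: [5, 2]
Peg 2: [4, 3]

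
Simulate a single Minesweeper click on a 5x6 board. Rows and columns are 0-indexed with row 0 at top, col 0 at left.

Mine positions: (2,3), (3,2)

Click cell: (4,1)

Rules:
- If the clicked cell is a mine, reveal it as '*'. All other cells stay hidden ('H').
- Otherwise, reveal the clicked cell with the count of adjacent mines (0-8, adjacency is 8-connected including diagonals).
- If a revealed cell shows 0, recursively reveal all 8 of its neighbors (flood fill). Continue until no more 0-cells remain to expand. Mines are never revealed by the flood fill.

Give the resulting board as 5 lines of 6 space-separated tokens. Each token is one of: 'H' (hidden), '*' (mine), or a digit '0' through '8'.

H H H H H H
H H H H H H
H H H H H H
H H H H H H
H 1 H H H H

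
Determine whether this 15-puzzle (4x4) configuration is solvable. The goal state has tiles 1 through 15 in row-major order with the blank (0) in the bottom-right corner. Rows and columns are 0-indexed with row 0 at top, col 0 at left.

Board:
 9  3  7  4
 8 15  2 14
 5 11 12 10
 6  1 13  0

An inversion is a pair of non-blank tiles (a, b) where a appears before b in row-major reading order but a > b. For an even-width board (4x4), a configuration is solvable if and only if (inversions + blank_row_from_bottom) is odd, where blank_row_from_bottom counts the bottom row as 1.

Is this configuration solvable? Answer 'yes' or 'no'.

Answer: yes

Derivation:
Inversions: 48
Blank is in row 3 (0-indexed from top), which is row 1 counting from the bottom (bottom = 1).
48 + 1 = 49, which is odd, so the puzzle is solvable.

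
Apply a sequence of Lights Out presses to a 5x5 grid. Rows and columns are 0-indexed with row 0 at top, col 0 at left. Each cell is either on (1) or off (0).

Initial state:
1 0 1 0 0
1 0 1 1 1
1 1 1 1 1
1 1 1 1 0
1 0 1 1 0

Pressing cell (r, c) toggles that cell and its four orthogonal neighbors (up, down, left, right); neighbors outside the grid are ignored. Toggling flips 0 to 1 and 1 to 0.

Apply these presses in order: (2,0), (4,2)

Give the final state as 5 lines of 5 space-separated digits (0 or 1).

After press 1 at (2,0):
1 0 1 0 0
0 0 1 1 1
0 0 1 1 1
0 1 1 1 0
1 0 1 1 0

After press 2 at (4,2):
1 0 1 0 0
0 0 1 1 1
0 0 1 1 1
0 1 0 1 0
1 1 0 0 0

Answer: 1 0 1 0 0
0 0 1 1 1
0 0 1 1 1
0 1 0 1 0
1 1 0 0 0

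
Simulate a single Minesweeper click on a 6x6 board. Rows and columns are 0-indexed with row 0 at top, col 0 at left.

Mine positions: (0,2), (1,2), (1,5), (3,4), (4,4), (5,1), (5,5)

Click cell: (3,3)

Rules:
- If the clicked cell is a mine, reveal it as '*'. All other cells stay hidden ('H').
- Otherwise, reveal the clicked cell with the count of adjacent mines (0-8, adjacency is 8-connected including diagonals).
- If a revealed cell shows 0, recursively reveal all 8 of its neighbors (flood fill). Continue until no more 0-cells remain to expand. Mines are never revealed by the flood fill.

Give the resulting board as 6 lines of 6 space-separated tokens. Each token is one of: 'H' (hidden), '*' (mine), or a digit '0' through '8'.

H H H H H H
H H H H H H
H H H H H H
H H H 2 H H
H H H H H H
H H H H H H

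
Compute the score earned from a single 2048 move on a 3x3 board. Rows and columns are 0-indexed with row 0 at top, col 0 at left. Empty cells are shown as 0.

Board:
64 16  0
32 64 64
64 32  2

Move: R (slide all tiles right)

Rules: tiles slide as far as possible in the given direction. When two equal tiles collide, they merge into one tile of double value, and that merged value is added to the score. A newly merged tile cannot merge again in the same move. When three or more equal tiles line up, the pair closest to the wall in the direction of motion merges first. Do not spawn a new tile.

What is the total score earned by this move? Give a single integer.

Answer: 128

Derivation:
Slide right:
row 0: [64, 16, 0] -> [0, 64, 16]  score +0 (running 0)
row 1: [32, 64, 64] -> [0, 32, 128]  score +128 (running 128)
row 2: [64, 32, 2] -> [64, 32, 2]  score +0 (running 128)
Board after move:
  0  64  16
  0  32 128
 64  32   2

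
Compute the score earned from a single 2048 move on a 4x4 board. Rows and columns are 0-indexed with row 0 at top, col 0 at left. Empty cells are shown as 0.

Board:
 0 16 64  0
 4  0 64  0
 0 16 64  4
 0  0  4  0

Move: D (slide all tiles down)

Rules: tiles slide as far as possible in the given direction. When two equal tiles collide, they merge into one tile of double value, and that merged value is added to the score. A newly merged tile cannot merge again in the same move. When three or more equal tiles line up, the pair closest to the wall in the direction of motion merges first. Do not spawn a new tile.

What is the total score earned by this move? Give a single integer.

Answer: 160

Derivation:
Slide down:
col 0: [0, 4, 0, 0] -> [0, 0, 0, 4]  score +0 (running 0)
col 1: [16, 0, 16, 0] -> [0, 0, 0, 32]  score +32 (running 32)
col 2: [64, 64, 64, 4] -> [0, 64, 128, 4]  score +128 (running 160)
col 3: [0, 0, 4, 0] -> [0, 0, 0, 4]  score +0 (running 160)
Board after move:
  0   0   0   0
  0   0  64   0
  0   0 128   0
  4  32   4   4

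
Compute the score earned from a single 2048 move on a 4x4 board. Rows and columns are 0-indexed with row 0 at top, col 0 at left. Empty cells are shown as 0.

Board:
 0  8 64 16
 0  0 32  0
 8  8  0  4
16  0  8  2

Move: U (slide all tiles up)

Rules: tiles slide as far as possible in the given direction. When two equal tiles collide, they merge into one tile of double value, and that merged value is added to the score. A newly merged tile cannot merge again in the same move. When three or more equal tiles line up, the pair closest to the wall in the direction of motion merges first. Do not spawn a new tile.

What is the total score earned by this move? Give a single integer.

Slide up:
col 0: [0, 0, 8, 16] -> [8, 16, 0, 0]  score +0 (running 0)
col 1: [8, 0, 8, 0] -> [16, 0, 0, 0]  score +16 (running 16)
col 2: [64, 32, 0, 8] -> [64, 32, 8, 0]  score +0 (running 16)
col 3: [16, 0, 4, 2] -> [16, 4, 2, 0]  score +0 (running 16)
Board after move:
 8 16 64 16
16  0 32  4
 0  0  8  2
 0  0  0  0

Answer: 16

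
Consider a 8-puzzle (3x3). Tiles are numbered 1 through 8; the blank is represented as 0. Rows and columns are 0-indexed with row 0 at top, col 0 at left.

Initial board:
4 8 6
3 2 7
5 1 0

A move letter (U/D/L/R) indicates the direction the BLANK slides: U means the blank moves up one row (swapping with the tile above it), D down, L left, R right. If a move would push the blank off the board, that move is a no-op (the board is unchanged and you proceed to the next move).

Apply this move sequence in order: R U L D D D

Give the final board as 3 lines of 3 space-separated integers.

After move 1 (R):
4 8 6
3 2 7
5 1 0

After move 2 (U):
4 8 6
3 2 0
5 1 7

After move 3 (L):
4 8 6
3 0 2
5 1 7

After move 4 (D):
4 8 6
3 1 2
5 0 7

After move 5 (D):
4 8 6
3 1 2
5 0 7

After move 6 (D):
4 8 6
3 1 2
5 0 7

Answer: 4 8 6
3 1 2
5 0 7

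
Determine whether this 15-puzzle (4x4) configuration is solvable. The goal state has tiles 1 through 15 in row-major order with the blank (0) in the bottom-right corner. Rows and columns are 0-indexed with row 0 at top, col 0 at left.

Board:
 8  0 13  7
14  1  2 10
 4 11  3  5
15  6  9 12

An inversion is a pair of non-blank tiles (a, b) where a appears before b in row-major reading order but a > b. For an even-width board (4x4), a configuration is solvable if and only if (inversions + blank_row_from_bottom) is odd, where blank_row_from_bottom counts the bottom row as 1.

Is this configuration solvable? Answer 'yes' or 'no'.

Answer: yes

Derivation:
Inversions: 47
Blank is in row 0 (0-indexed from top), which is row 4 counting from the bottom (bottom = 1).
47 + 4 = 51, which is odd, so the puzzle is solvable.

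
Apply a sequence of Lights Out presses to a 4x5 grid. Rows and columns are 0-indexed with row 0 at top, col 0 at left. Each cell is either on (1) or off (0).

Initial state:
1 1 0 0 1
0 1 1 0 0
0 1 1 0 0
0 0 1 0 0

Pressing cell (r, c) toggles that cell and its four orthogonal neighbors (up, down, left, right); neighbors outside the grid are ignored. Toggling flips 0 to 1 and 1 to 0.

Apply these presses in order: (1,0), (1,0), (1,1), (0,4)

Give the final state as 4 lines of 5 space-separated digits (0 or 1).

After press 1 at (1,0):
0 1 0 0 1
1 0 1 0 0
1 1 1 0 0
0 0 1 0 0

After press 2 at (1,0):
1 1 0 0 1
0 1 1 0 0
0 1 1 0 0
0 0 1 0 0

After press 3 at (1,1):
1 0 0 0 1
1 0 0 0 0
0 0 1 0 0
0 0 1 0 0

After press 4 at (0,4):
1 0 0 1 0
1 0 0 0 1
0 0 1 0 0
0 0 1 0 0

Answer: 1 0 0 1 0
1 0 0 0 1
0 0 1 0 0
0 0 1 0 0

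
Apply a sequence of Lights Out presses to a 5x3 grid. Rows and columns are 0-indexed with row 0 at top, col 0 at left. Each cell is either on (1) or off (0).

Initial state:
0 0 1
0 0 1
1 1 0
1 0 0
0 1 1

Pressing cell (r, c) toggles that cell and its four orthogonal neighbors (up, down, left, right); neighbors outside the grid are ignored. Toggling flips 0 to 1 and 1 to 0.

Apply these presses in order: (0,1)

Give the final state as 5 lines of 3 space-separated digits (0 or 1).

Answer: 1 1 0
0 1 1
1 1 0
1 0 0
0 1 1

Derivation:
After press 1 at (0,1):
1 1 0
0 1 1
1 1 0
1 0 0
0 1 1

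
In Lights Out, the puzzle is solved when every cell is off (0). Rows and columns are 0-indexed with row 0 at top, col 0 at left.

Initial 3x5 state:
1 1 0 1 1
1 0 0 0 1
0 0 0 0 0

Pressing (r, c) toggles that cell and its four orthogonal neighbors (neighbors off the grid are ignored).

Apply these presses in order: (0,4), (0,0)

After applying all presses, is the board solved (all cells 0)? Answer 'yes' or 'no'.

After press 1 at (0,4):
1 1 0 0 0
1 0 0 0 0
0 0 0 0 0

After press 2 at (0,0):
0 0 0 0 0
0 0 0 0 0
0 0 0 0 0

Lights still on: 0

Answer: yes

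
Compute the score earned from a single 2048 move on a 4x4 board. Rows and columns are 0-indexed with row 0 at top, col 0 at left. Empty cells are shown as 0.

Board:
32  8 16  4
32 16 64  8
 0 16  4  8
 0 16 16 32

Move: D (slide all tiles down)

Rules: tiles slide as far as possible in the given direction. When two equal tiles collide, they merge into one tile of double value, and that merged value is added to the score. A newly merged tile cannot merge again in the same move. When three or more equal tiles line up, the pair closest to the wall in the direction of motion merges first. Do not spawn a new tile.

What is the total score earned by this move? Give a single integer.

Answer: 112

Derivation:
Slide down:
col 0: [32, 32, 0, 0] -> [0, 0, 0, 64]  score +64 (running 64)
col 1: [8, 16, 16, 16] -> [0, 8, 16, 32]  score +32 (running 96)
col 2: [16, 64, 4, 16] -> [16, 64, 4, 16]  score +0 (running 96)
col 3: [4, 8, 8, 32] -> [0, 4, 16, 32]  score +16 (running 112)
Board after move:
 0  0 16  0
 0  8 64  4
 0 16  4 16
64 32 16 32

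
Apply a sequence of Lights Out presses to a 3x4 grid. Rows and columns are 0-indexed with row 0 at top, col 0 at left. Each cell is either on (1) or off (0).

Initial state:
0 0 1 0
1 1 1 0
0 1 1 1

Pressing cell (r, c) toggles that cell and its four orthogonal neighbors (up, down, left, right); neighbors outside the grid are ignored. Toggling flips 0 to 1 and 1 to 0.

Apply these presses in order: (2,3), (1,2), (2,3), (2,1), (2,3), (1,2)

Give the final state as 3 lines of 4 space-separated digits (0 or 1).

Answer: 0 0 1 0
1 0 1 1
1 0 1 0

Derivation:
After press 1 at (2,3):
0 0 1 0
1 1 1 1
0 1 0 0

After press 2 at (1,2):
0 0 0 0
1 0 0 0
0 1 1 0

After press 3 at (2,3):
0 0 0 0
1 0 0 1
0 1 0 1

After press 4 at (2,1):
0 0 0 0
1 1 0 1
1 0 1 1

After press 5 at (2,3):
0 0 0 0
1 1 0 0
1 0 0 0

After press 6 at (1,2):
0 0 1 0
1 0 1 1
1 0 1 0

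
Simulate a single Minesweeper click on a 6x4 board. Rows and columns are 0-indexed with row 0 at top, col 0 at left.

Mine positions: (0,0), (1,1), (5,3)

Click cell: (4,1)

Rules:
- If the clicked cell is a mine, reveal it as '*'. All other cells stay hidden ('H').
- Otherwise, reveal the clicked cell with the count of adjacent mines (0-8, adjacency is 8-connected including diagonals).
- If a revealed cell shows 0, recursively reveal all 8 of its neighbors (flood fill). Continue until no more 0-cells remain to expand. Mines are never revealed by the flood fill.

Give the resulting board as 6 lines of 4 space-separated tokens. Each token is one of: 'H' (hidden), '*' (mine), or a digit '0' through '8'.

H H 1 0
H H 1 0
1 1 1 0
0 0 0 0
0 0 1 1
0 0 1 H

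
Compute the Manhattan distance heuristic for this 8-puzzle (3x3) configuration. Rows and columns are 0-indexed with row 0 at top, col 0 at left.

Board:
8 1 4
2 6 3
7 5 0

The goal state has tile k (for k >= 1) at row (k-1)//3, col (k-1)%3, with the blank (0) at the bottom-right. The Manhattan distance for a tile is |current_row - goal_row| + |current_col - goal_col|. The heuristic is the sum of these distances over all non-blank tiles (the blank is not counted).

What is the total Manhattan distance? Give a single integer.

Answer: 12

Derivation:
Tile 8: at (0,0), goal (2,1), distance |0-2|+|0-1| = 3
Tile 1: at (0,1), goal (0,0), distance |0-0|+|1-0| = 1
Tile 4: at (0,2), goal (1,0), distance |0-1|+|2-0| = 3
Tile 2: at (1,0), goal (0,1), distance |1-0|+|0-1| = 2
Tile 6: at (1,1), goal (1,2), distance |1-1|+|1-2| = 1
Tile 3: at (1,2), goal (0,2), distance |1-0|+|2-2| = 1
Tile 7: at (2,0), goal (2,0), distance |2-2|+|0-0| = 0
Tile 5: at (2,1), goal (1,1), distance |2-1|+|1-1| = 1
Sum: 3 + 1 + 3 + 2 + 1 + 1 + 0 + 1 = 12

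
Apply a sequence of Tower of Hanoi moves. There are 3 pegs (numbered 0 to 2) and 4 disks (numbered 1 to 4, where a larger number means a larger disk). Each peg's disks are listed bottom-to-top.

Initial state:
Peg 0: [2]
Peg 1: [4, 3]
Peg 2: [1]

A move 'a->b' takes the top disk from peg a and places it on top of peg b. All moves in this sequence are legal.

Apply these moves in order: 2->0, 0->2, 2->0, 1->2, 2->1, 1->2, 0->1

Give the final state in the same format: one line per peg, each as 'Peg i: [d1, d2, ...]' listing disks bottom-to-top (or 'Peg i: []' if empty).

After move 1 (2->0):
Peg 0: [2, 1]
Peg 1: [4, 3]
Peg 2: []

After move 2 (0->2):
Peg 0: [2]
Peg 1: [4, 3]
Peg 2: [1]

After move 3 (2->0):
Peg 0: [2, 1]
Peg 1: [4, 3]
Peg 2: []

After move 4 (1->2):
Peg 0: [2, 1]
Peg 1: [4]
Peg 2: [3]

After move 5 (2->1):
Peg 0: [2, 1]
Peg 1: [4, 3]
Peg 2: []

After move 6 (1->2):
Peg 0: [2, 1]
Peg 1: [4]
Peg 2: [3]

After move 7 (0->1):
Peg 0: [2]
Peg 1: [4, 1]
Peg 2: [3]

Answer: Peg 0: [2]
Peg 1: [4, 1]
Peg 2: [3]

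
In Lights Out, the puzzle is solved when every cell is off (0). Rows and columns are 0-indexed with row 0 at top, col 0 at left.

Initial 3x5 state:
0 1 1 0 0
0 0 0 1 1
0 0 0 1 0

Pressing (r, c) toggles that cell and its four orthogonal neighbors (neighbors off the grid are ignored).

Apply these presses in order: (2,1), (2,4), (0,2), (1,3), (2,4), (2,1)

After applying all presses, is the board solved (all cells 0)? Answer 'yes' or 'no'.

After press 1 at (2,1):
0 1 1 0 0
0 1 0 1 1
1 1 1 1 0

After press 2 at (2,4):
0 1 1 0 0
0 1 0 1 0
1 1 1 0 1

After press 3 at (0,2):
0 0 0 1 0
0 1 1 1 0
1 1 1 0 1

After press 4 at (1,3):
0 0 0 0 0
0 1 0 0 1
1 1 1 1 1

After press 5 at (2,4):
0 0 0 0 0
0 1 0 0 0
1 1 1 0 0

After press 6 at (2,1):
0 0 0 0 0
0 0 0 0 0
0 0 0 0 0

Lights still on: 0

Answer: yes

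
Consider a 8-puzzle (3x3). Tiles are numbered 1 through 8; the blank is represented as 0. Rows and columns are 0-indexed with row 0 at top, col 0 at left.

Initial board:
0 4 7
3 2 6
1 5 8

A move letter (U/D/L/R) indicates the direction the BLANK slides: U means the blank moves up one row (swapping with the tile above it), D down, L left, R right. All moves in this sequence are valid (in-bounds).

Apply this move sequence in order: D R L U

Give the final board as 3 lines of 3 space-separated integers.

After move 1 (D):
3 4 7
0 2 6
1 5 8

After move 2 (R):
3 4 7
2 0 6
1 5 8

After move 3 (L):
3 4 7
0 2 6
1 5 8

After move 4 (U):
0 4 7
3 2 6
1 5 8

Answer: 0 4 7
3 2 6
1 5 8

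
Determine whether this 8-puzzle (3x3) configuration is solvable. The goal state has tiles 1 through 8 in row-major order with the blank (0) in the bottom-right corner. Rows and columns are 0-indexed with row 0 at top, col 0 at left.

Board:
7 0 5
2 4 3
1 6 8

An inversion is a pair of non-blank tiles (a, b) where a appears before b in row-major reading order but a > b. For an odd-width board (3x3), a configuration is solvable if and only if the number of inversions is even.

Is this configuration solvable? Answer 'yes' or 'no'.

Inversions (pairs i<j in row-major order where tile[i] > tile[j] > 0): 14
14 is even, so the puzzle is solvable.

Answer: yes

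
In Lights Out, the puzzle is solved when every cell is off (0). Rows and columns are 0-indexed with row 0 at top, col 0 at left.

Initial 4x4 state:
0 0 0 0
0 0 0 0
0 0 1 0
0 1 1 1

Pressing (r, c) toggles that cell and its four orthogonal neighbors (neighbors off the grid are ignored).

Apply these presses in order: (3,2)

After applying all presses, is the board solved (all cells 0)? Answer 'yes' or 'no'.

After press 1 at (3,2):
0 0 0 0
0 0 0 0
0 0 0 0
0 0 0 0

Lights still on: 0

Answer: yes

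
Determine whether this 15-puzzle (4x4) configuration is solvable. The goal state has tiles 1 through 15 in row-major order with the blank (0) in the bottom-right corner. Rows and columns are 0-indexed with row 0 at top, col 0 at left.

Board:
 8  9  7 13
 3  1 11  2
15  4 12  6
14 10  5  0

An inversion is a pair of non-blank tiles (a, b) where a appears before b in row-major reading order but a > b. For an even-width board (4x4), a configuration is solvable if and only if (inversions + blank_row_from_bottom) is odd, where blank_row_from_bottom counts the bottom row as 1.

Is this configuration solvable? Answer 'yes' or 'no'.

Inversions: 49
Blank is in row 3 (0-indexed from top), which is row 1 counting from the bottom (bottom = 1).
49 + 1 = 50, which is even, so the puzzle is not solvable.

Answer: no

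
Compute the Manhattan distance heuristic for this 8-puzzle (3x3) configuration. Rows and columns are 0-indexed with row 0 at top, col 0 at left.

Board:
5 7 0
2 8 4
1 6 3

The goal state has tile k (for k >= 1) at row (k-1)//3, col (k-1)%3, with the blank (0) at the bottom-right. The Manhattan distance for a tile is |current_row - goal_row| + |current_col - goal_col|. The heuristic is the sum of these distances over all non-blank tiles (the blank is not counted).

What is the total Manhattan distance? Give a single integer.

Answer: 16

Derivation:
Tile 5: (0,0)->(1,1) = 2
Tile 7: (0,1)->(2,0) = 3
Tile 2: (1,0)->(0,1) = 2
Tile 8: (1,1)->(2,1) = 1
Tile 4: (1,2)->(1,0) = 2
Tile 1: (2,0)->(0,0) = 2
Tile 6: (2,1)->(1,2) = 2
Tile 3: (2,2)->(0,2) = 2
Sum: 2 + 3 + 2 + 1 + 2 + 2 + 2 + 2 = 16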